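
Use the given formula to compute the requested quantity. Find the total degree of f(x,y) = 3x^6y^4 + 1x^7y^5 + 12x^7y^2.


Examine each term for its total degree (sum of exponents).
  Term '3x^6y^4' has total degree 6+4 = 10.
  Term '1x^7y^5' has total degree 7+5 = 12.
  Term '12x^7y^2' has total degree 7+2 = 9.
The maximum total degree among all terms is 12.

12


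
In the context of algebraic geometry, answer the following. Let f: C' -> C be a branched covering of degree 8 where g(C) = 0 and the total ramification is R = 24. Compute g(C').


Riemann-Hurwitz formula: 2g' - 2 = d(2g - 2) + R
Given: d = 8, g = 0, R = 24
2g' - 2 = 8*(2*0 - 2) + 24
2g' - 2 = 8*(-2) + 24
2g' - 2 = -16 + 24 = 8
2g' = 10
g' = 5

5


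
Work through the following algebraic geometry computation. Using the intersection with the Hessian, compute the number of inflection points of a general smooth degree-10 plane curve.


For a general smooth plane curve C of degree d, the inflection points are
the intersection of C with its Hessian curve, which has degree 3(d-2).
By Bezout, the total intersection number is d * 3(d-2) = 10 * 24 = 240.
For a general curve every flex is ordinary, so each contributes
multiplicity 1 to C·Hess(C), and the number of distinct inflection
points is 3d(d-2).
Inflection points = 3*10*(10-2) = 3*10*8 = 240

240


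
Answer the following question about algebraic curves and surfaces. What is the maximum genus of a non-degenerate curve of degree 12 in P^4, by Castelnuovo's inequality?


Castelnuovo's bound: write d - 1 = m(r-1) + epsilon with 0 <= epsilon < r-1.
d - 1 = 12 - 1 = 11
r - 1 = 4 - 1 = 3
11 = 3*3 + 2, so m = 3, epsilon = 2
pi(d, r) = m(m-1)(r-1)/2 + m*epsilon
= 3*2*3/2 + 3*2
= 18/2 + 6
= 9 + 6 = 15

15


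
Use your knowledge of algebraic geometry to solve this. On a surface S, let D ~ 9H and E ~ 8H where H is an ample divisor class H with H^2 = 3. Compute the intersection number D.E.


Using bilinearity of the intersection pairing on a surface S:
(aH).(bH) = ab * (H.H)
We have H^2 = 3.
D.E = (9H).(8H) = 9*8*3
= 72*3
= 216

216


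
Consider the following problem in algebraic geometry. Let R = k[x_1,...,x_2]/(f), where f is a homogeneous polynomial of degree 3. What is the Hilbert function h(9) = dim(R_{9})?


For R = k[x_1,...,x_n]/(f) with f homogeneous of degree e:
The Hilbert series is (1 - t^e)/(1 - t)^n.
So h(d) = C(d+n-1, n-1) - C(d-e+n-1, n-1) for d >= e.
With n=2, e=3, d=9:
C(9+2-1, 2-1) = C(10, 1) = 10
C(9-3+2-1, 2-1) = C(7, 1) = 7
h(9) = 10 - 7 = 3

3


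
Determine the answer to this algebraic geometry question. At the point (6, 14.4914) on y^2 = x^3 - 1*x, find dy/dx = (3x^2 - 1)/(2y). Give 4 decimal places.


Using implicit differentiation of y^2 = x^3 - 1*x:
2y * dy/dx = 3x^2 - 1
dy/dx = (3x^2 - 1)/(2y)
Numerator: 3*6^2 - 1 = 107
Denominator: 2*14.4914 = 28.9828
dy/dx = 107/28.9828 = 3.6918

3.6918


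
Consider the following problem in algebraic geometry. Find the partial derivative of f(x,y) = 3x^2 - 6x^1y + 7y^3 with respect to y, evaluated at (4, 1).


df/dy = (-6)*x^1 + 3*7*y^2
At (4,1): (-6)*4^1 + 3*7*1^2
= -24 + 21
= -3

-3


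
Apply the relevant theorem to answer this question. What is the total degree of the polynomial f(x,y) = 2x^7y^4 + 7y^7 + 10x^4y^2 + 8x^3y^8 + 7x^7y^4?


Examine each term for its total degree (sum of exponents).
  Term '2x^7y^4' has total degree 7+4 = 11.
  Term '7y^7' has total degree 0+7 = 7.
  Term '10x^4y^2' has total degree 4+2 = 6.
  Term '8x^3y^8' has total degree 3+8 = 11.
  Term '7x^7y^4' has total degree 7+4 = 11.
The maximum total degree among all terms is 11.

11


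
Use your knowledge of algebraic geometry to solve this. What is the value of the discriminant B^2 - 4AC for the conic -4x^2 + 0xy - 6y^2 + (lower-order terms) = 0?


The discriminant of a conic Ax^2 + Bxy + Cy^2 + ... = 0 is B^2 - 4AC.
B^2 = 0^2 = 0
4AC = 4*(-4)*(-6) = 96
Discriminant = 0 - 96 = -96

-96


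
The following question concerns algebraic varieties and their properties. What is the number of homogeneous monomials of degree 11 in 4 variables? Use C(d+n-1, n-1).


The number of degree-11 monomials in 4 variables is C(d+n-1, n-1).
= C(11+4-1, 4-1) = C(14, 3)
= 364

364


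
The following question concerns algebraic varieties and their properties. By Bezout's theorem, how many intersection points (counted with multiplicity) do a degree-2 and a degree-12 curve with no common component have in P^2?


Bezout's theorem states the intersection count equals the product of degrees.
Intersection count = 2 * 12 = 24

24


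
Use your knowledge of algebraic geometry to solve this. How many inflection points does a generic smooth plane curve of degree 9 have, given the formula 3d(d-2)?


For a general smooth plane curve C of degree d, the inflection points are
the intersection of C with its Hessian curve, which has degree 3(d-2).
By Bezout, the total intersection number is d * 3(d-2) = 9 * 21 = 189.
For a general curve every flex is ordinary, so each contributes
multiplicity 1 to C·Hess(C), and the number of distinct inflection
points is 3d(d-2).
Inflection points = 3*9*(9-2) = 3*9*7 = 189

189


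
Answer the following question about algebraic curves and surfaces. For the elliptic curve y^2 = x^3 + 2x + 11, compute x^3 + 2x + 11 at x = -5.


Compute x^3 + 2x + 11 at x = -5:
x^3 = (-5)^3 = -125
2*x = 2*(-5) = -10
Sum: -125 - 10 + 11 = -124

-124


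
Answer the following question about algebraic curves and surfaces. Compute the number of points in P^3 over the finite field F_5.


P^3(F_5) has (q^(n+1) - 1)/(q - 1) points.
= 5^3 + 5^2 + 5^1 + 5^0
= 125 + 25 + 5 + 1
= 156

156


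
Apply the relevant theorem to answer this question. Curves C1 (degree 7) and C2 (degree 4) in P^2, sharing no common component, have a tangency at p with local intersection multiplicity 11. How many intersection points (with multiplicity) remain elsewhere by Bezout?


By Bezout's theorem, the total intersection number is d1 * d2.
Total = 7 * 4 = 28
Intersection multiplicity at p = 11
Remaining intersections = 28 - 11 = 17

17


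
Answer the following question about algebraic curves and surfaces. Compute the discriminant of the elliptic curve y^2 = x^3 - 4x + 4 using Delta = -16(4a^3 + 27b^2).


Compute each component:
4a^3 = 4*(-4)^3 = 4*(-64) = -256
27b^2 = 27*4^2 = 27*16 = 432
4a^3 + 27b^2 = -256 + 432 = 176
Delta = -16*176 = -2816

-2816


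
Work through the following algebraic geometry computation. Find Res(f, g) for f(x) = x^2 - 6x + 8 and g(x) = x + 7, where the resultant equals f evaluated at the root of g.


For Res(f, x - c), we evaluate f at x = c.
f(-7) = (-7)^2 - 6*(-7) + 8
= 49 + 42 + 8
= 91 + 8 = 99
Res(f, g) = 99

99


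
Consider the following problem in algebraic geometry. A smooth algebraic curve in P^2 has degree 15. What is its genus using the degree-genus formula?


Using the genus formula for smooth plane curves:
g = (d-1)(d-2)/2
g = (15-1)(15-2)/2
g = 14*13/2
g = 182/2 = 91

91


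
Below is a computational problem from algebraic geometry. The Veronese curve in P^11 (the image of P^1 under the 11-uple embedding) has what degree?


The rational normal curve in P^11 is the image of P^1 under the 11-uple Veronese.
A general hyperplane in P^11 pulls back to a degree-11 form on P^1, which has 11 zeros,
so the curve meets a general hyperplane in 11 points. Degree = 11.

11


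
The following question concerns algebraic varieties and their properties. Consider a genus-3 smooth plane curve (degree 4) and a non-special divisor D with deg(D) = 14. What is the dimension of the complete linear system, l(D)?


First, compute the genus of a smooth plane curve of degree 4:
g = (d-1)(d-2)/2 = (4-1)(4-2)/2 = 3
For a non-special divisor D (i.e., h^1(D) = 0), Riemann-Roch gives:
l(D) = deg(D) - g + 1
Since deg(D) = 14 >= 2g - 1 = 5, D is non-special.
l(D) = 14 - 3 + 1 = 12

12


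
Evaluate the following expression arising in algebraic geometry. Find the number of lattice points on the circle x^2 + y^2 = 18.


Systematically check integer values of x where x^2 <= 18.
For each valid x, check if 18 - x^2 is a perfect square.
x=3: 18 - 9 = 9, sqrt = 3 (valid)
Total integer solutions found: 4

4


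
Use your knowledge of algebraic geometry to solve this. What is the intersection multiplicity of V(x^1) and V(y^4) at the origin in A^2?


The intersection multiplicity of V(x^a) and V(y^b) at the origin is:
I(O; V(x^1), V(y^4)) = dim_k(k[x,y]/(x^1, y^4))
A basis for k[x,y]/(x^1, y^4) is the set of monomials x^i * y^j
where 0 <= i < 1 and 0 <= j < 4.
The number of such monomials is 1 * 4 = 4

4


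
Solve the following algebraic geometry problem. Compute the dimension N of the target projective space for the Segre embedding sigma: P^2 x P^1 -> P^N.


The Segre embedding maps P^m x P^n into P^N via
all products of coordinates from each factor.
N = (m+1)(n+1) - 1
N = (2+1)(1+1) - 1
N = 3*2 - 1
N = 6 - 1 = 5

5


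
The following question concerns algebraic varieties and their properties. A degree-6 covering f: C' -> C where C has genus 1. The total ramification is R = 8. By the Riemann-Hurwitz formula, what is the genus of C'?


Riemann-Hurwitz formula: 2g' - 2 = d(2g - 2) + R
Given: d = 6, g = 1, R = 8
2g' - 2 = 6*(2*1 - 2) + 8
2g' - 2 = 6*0 + 8
2g' - 2 = 0 + 8 = 8
2g' = 10
g' = 5

5


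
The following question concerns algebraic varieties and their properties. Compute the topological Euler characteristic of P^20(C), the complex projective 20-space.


The complex projective space P^20 has one cell in each even real dimension 0, 2, ..., 40.
The cohomology groups are H^{2k}(P^20) = Z for k = 0,...,20, and 0 otherwise.
Euler characteristic = sum of Betti numbers = 1 per even-dimensional cohomology group.
chi(P^20) = 20 + 1 = 21

21


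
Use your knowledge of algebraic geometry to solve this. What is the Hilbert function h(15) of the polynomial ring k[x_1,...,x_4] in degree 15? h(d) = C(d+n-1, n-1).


The Hilbert function for the polynomial ring in 4 variables is:
h(d) = C(d+n-1, n-1)
h(15) = C(15+4-1, 4-1) = C(18, 3)
= 18! / (3! * 15!)
= 816

816


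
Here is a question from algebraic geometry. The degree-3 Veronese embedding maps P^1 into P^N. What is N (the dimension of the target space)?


The Veronese embedding v_d: P^n -> P^N maps each point to all
degree-d monomials in n+1 homogeneous coordinates.
N = C(n+d, d) - 1
N = C(1+3, 3) - 1
N = C(4, 3) - 1
C(4, 3) = 4
N = 4 - 1 = 3

3


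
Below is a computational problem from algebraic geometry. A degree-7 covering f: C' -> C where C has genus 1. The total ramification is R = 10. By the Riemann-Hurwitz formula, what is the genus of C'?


Riemann-Hurwitz formula: 2g' - 2 = d(2g - 2) + R
Given: d = 7, g = 1, R = 10
2g' - 2 = 7*(2*1 - 2) + 10
2g' - 2 = 7*0 + 10
2g' - 2 = 0 + 10 = 10
2g' = 12
g' = 6

6


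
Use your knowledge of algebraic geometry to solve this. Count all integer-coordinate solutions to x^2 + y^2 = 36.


Systematically check integer values of x where x^2 <= 36.
For each valid x, check if 36 - x^2 is a perfect square.
x=0: 36 - 0 = 36, sqrt = 6 (valid)
x=6: 36 - 36 = 0, sqrt = 0 (valid)
Total integer solutions found: 4

4


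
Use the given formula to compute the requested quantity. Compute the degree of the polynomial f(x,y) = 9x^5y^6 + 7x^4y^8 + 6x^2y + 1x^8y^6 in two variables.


Examine each term for its total degree (sum of exponents).
  Term '9x^5y^6' has total degree 5+6 = 11.
  Term '7x^4y^8' has total degree 4+8 = 12.
  Term '6x^2y' has total degree 2+1 = 3.
  Term '1x^8y^6' has total degree 8+6 = 14.
The maximum total degree among all terms is 14.

14


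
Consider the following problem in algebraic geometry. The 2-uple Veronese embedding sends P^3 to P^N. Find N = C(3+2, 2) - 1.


The Veronese embedding v_d: P^n -> P^N maps each point to all
degree-d monomials in n+1 homogeneous coordinates.
N = C(n+d, d) - 1
N = C(3+2, 2) - 1
N = C(5, 2) - 1
C(5, 2) = 10
N = 10 - 1 = 9

9


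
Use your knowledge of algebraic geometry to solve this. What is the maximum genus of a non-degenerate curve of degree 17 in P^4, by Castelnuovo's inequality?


Castelnuovo's bound: write d - 1 = m(r-1) + epsilon with 0 <= epsilon < r-1.
d - 1 = 17 - 1 = 16
r - 1 = 4 - 1 = 3
16 = 5*3 + 1, so m = 5, epsilon = 1
pi(d, r) = m(m-1)(r-1)/2 + m*epsilon
= 5*4*3/2 + 5*1
= 60/2 + 5
= 30 + 5 = 35

35


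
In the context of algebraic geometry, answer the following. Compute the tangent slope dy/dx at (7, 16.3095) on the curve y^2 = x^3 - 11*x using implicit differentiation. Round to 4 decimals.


Using implicit differentiation of y^2 = x^3 - 11*x:
2y * dy/dx = 3x^2 - 11
dy/dx = (3x^2 - 11)/(2y)
Numerator: 3*7^2 - 11 = 136
Denominator: 2*16.3095 = 32.619
dy/dx = 136/32.619 = 4.1693

4.1693


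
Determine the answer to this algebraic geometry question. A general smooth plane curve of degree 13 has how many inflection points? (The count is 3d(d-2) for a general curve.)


For a general smooth plane curve C of degree d, the inflection points are
the intersection of C with its Hessian curve, which has degree 3(d-2).
By Bezout, the total intersection number is d * 3(d-2) = 13 * 33 = 429.
For a general curve every flex is ordinary, so each contributes
multiplicity 1 to C·Hess(C), and the number of distinct inflection
points is 3d(d-2).
Inflection points = 3*13*(13-2) = 3*13*11 = 429

429


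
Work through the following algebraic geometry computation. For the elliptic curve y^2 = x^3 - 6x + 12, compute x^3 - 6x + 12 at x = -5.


Compute x^3 - 6x + 12 at x = -5:
x^3 = (-5)^3 = -125
(-6)*x = (-6)*(-5) = 30
Sum: -125 + 30 + 12 = -83

-83


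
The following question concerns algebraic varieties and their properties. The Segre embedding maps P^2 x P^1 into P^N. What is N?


The Segre embedding maps P^m x P^n into P^N via
all products of coordinates from each factor.
N = (m+1)(n+1) - 1
N = (2+1)(1+1) - 1
N = 3*2 - 1
N = 6 - 1 = 5

5


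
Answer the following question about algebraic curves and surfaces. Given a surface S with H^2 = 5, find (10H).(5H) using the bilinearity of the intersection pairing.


Using bilinearity of the intersection pairing on a surface S:
(aH).(bH) = ab * (H.H)
We have H^2 = 5.
D.E = (10H).(5H) = 10*5*5
= 50*5
= 250

250


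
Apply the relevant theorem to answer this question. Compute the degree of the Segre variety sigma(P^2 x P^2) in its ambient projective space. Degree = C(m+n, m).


The degree of the Segre variety P^2 x P^2 is C(m+n, m).
= C(4, 2)
= 6

6


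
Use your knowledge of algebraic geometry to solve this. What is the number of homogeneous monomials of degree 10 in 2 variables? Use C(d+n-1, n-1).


The number of degree-10 monomials in 2 variables is C(d+n-1, n-1).
= C(10+2-1, 2-1) = C(11, 1)
= 11

11


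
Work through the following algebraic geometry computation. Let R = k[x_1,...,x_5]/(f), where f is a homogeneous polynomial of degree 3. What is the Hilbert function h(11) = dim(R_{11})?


For R = k[x_1,...,x_n]/(f) with f homogeneous of degree e:
The Hilbert series is (1 - t^e)/(1 - t)^n.
So h(d) = C(d+n-1, n-1) - C(d-e+n-1, n-1) for d >= e.
With n=5, e=3, d=11:
C(11+5-1, 5-1) = C(15, 4) = 1365
C(11-3+5-1, 5-1) = C(12, 4) = 495
h(11) = 1365 - 495 = 870

870


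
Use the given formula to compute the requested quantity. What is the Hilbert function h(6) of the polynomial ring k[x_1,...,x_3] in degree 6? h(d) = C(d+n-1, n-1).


The Hilbert function for the polynomial ring in 3 variables is:
h(d) = C(d+n-1, n-1)
h(6) = C(6+3-1, 3-1) = C(8, 2)
= 8! / (2! * 6!)
= 28

28


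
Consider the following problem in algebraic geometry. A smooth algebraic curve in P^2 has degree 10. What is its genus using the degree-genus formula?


Using the genus formula for smooth plane curves:
g = (d-1)(d-2)/2
g = (10-1)(10-2)/2
g = 9*8/2
g = 72/2 = 36

36


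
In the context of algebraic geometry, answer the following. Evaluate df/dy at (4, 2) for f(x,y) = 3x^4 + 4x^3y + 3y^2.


df/dy = 4*x^3 + 2*3*y^1
At (4,2): 4*4^3 + 2*3*2^1
= 256 + 12
= 268

268


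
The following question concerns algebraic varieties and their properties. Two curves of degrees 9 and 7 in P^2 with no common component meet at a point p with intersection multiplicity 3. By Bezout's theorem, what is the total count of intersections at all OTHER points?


By Bezout's theorem, the total intersection number is d1 * d2.
Total = 9 * 7 = 63
Intersection multiplicity at p = 3
Remaining intersections = 63 - 3 = 60

60


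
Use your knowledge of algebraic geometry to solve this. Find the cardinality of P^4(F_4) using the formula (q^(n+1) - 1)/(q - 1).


P^4(F_4) has (q^(n+1) - 1)/(q - 1) points.
= 4^4 + 4^3 + 4^2 + 4^1 + 4^0
= 256 + 64 + 16 + 4 + 1
= 341

341


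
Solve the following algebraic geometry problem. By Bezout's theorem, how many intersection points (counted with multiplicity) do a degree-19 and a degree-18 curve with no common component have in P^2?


Bezout's theorem states the intersection count equals the product of degrees.
Intersection count = 19 * 18 = 342

342


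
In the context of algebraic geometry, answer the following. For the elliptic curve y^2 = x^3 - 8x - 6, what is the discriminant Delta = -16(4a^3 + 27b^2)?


Compute each component:
4a^3 = 4*(-8)^3 = 4*(-512) = -2048
27b^2 = 27*(-6)^2 = 27*36 = 972
4a^3 + 27b^2 = -2048 + 972 = -1076
Delta = -16*(-1076) = 17216

17216


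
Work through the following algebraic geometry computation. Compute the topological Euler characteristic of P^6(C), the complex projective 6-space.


The complex projective space P^6 has one cell in each even real dimension 0, 2, ..., 12.
The cohomology groups are H^{2k}(P^6) = Z for k = 0,...,6, and 0 otherwise.
Euler characteristic = sum of Betti numbers = 1 per even-dimensional cohomology group.
chi(P^6) = 6 + 1 = 7

7


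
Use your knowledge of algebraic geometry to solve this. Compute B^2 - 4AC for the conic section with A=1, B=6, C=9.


The discriminant of a conic Ax^2 + Bxy + Cy^2 + ... = 0 is B^2 - 4AC.
B^2 = 6^2 = 36
4AC = 4*1*9 = 36
Discriminant = 36 - 36 = 0

0


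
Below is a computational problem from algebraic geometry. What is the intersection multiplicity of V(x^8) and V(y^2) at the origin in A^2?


The intersection multiplicity of V(x^a) and V(y^b) at the origin is:
I(O; V(x^8), V(y^2)) = dim_k(k[x,y]/(x^8, y^2))
A basis for k[x,y]/(x^8, y^2) is the set of monomials x^i * y^j
where 0 <= i < 8 and 0 <= j < 2.
The number of such monomials is 8 * 2 = 16

16


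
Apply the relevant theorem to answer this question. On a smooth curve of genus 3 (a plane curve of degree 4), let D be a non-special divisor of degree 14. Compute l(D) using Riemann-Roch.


First, compute the genus of a smooth plane curve of degree 4:
g = (d-1)(d-2)/2 = (4-1)(4-2)/2 = 3
For a non-special divisor D (i.e., h^1(D) = 0), Riemann-Roch gives:
l(D) = deg(D) - g + 1
Since deg(D) = 14 >= 2g - 1 = 5, D is non-special.
l(D) = 14 - 3 + 1 = 12

12


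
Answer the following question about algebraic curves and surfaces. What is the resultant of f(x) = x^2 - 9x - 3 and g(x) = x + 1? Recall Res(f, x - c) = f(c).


For Res(f, x - c), we evaluate f at x = c.
f(-1) = (-1)^2 - 9*(-1) - 3
= 1 + 9 - 3
= 10 - 3 = 7
Res(f, g) = 7

7


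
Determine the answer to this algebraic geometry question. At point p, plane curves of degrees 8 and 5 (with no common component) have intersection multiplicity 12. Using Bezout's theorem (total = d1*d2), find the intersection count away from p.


By Bezout's theorem, the total intersection number is d1 * d2.
Total = 8 * 5 = 40
Intersection multiplicity at p = 12
Remaining intersections = 40 - 12 = 28

28


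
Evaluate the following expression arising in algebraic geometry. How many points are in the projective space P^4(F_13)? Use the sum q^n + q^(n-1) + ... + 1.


P^4(F_13) has (q^(n+1) - 1)/(q - 1) points.
= 13^4 + 13^3 + 13^2 + 13^1 + 13^0
= 28561 + 2197 + 169 + 13 + 1
= 30941

30941


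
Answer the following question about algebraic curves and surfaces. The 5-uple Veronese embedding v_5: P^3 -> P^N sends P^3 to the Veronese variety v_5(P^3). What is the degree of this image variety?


The Veronese variety v_5(P^3) has degree d^r.
d^r = 5^3 = 125

125


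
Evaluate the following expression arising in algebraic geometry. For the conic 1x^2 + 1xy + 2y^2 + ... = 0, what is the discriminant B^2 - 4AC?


The discriminant of a conic Ax^2 + Bxy + Cy^2 + ... = 0 is B^2 - 4AC.
B^2 = 1^2 = 1
4AC = 4*1*2 = 8
Discriminant = 1 - 8 = -7

-7


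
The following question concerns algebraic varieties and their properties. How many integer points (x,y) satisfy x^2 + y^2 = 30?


Systematically check integer values of x where x^2 <= 30.
For each valid x, check if 30 - x^2 is a perfect square.
Total integer solutions found: 0

0


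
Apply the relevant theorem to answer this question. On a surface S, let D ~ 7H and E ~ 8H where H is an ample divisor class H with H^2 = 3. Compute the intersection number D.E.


Using bilinearity of the intersection pairing on a surface S:
(aH).(bH) = ab * (H.H)
We have H^2 = 3.
D.E = (7H).(8H) = 7*8*3
= 56*3
= 168

168


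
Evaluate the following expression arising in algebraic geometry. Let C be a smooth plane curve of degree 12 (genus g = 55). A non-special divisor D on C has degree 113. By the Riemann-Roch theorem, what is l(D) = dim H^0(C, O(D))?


First, compute the genus of a smooth plane curve of degree 12:
g = (d-1)(d-2)/2 = (12-1)(12-2)/2 = 55
For a non-special divisor D (i.e., h^1(D) = 0), Riemann-Roch gives:
l(D) = deg(D) - g + 1
Since deg(D) = 113 >= 2g - 1 = 109, D is non-special.
l(D) = 113 - 55 + 1 = 59

59


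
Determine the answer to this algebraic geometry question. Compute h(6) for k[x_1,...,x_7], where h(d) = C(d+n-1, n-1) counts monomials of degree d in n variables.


The Hilbert function for the polynomial ring in 7 variables is:
h(d) = C(d+n-1, n-1)
h(6) = C(6+7-1, 7-1) = C(12, 6)
= 12! / (6! * 6!)
= 924

924


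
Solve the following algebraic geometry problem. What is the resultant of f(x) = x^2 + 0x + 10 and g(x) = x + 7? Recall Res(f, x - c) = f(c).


For Res(f, x - c), we evaluate f at x = c.
f(-7) = (-7)^2 + 0*(-7) + 10
= 49 + 0 + 10
= 49 + 10 = 59
Res(f, g) = 59

59


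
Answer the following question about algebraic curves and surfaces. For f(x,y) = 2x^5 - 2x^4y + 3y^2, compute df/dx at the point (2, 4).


df/dx = 5*2*x^4 + 4*(-2)*x^3*y
At (2,4): 5*2*2^4 + 4*(-2)*2^3*4
= 160 - 256
= -96

-96


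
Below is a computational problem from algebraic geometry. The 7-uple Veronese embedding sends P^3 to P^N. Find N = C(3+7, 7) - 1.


The Veronese embedding v_d: P^n -> P^N maps each point to all
degree-d monomials in n+1 homogeneous coordinates.
N = C(n+d, d) - 1
N = C(3+7, 7) - 1
N = C(10, 7) - 1
C(10, 7) = 120
N = 120 - 1 = 119

119


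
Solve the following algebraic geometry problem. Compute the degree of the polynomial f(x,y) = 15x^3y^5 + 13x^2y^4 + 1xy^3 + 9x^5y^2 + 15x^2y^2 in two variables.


Examine each term for its total degree (sum of exponents).
  Term '15x^3y^5' has total degree 3+5 = 8.
  Term '13x^2y^4' has total degree 2+4 = 6.
  Term '1xy^3' has total degree 1+3 = 4.
  Term '9x^5y^2' has total degree 5+2 = 7.
  Term '15x^2y^2' has total degree 2+2 = 4.
The maximum total degree among all terms is 8.

8


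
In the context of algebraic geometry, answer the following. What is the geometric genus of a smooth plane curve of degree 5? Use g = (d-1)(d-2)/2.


Using the genus formula for smooth plane curves:
g = (d-1)(d-2)/2
g = (5-1)(5-2)/2
g = 4*3/2
g = 12/2 = 6

6


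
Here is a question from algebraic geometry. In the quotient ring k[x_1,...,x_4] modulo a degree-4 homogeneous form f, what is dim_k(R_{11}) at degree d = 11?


For R = k[x_1,...,x_n]/(f) with f homogeneous of degree e:
The Hilbert series is (1 - t^e)/(1 - t)^n.
So h(d) = C(d+n-1, n-1) - C(d-e+n-1, n-1) for d >= e.
With n=4, e=4, d=11:
C(11+4-1, 4-1) = C(14, 3) = 364
C(11-4+4-1, 4-1) = C(10, 3) = 120
h(11) = 364 - 120 = 244

244


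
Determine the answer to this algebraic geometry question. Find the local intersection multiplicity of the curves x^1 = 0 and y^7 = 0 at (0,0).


The intersection multiplicity of V(x^a) and V(y^b) at the origin is:
I(O; V(x^1), V(y^7)) = dim_k(k[x,y]/(x^1, y^7))
A basis for k[x,y]/(x^1, y^7) is the set of monomials x^i * y^j
where 0 <= i < 1 and 0 <= j < 7.
The number of such monomials is 1 * 7 = 7

7


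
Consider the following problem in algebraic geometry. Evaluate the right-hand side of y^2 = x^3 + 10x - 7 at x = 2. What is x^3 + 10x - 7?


Compute x^3 + 10x - 7 at x = 2:
x^3 = 2^3 = 8
10*x = 10*2 = 20
Sum: 8 + 20 - 7 = 21

21


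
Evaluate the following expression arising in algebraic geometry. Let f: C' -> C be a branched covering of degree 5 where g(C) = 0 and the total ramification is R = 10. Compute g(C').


Riemann-Hurwitz formula: 2g' - 2 = d(2g - 2) + R
Given: d = 5, g = 0, R = 10
2g' - 2 = 5*(2*0 - 2) + 10
2g' - 2 = 5*(-2) + 10
2g' - 2 = -10 + 10 = 0
2g' = 2
g' = 1

1


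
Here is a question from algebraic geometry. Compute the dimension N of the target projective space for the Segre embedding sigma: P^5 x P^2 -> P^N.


The Segre embedding maps P^m x P^n into P^N via
all products of coordinates from each factor.
N = (m+1)(n+1) - 1
N = (5+1)(2+1) - 1
N = 6*3 - 1
N = 18 - 1 = 17

17


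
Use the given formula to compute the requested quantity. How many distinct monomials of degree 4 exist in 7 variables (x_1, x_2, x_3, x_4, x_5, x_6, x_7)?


The number of degree-4 monomials in 7 variables is C(d+n-1, n-1).
= C(4+7-1, 7-1) = C(10, 6)
= 210

210


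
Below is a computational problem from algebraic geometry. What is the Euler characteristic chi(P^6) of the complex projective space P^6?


The complex projective space P^6 has one cell in each even real dimension 0, 2, ..., 12.
The cohomology groups are H^{2k}(P^6) = Z for k = 0,...,6, and 0 otherwise.
Euler characteristic = sum of Betti numbers = 1 per even-dimensional cohomology group.
chi(P^6) = 6 + 1 = 7

7


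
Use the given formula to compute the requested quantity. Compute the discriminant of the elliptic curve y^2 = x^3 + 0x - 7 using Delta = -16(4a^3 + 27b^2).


Compute each component:
4a^3 = 4*0^3 = 4*0 = 0
27b^2 = 27*(-7)^2 = 27*49 = 1323
4a^3 + 27b^2 = 0 + 1323 = 1323
Delta = -16*1323 = -21168

-21168


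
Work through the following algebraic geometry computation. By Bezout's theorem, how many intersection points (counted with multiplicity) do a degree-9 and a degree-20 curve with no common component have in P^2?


Bezout's theorem states the intersection count equals the product of degrees.
Intersection count = 9 * 20 = 180

180


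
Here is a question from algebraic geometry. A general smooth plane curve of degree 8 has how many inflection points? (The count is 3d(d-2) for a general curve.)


For a general smooth plane curve C of degree d, the inflection points are
the intersection of C with its Hessian curve, which has degree 3(d-2).
By Bezout, the total intersection number is d * 3(d-2) = 8 * 18 = 144.
For a general curve every flex is ordinary, so each contributes
multiplicity 1 to C·Hess(C), and the number of distinct inflection
points is 3d(d-2).
Inflection points = 3*8*(8-2) = 3*8*6 = 144

144


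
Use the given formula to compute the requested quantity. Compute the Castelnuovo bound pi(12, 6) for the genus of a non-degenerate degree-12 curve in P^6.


Castelnuovo's bound: write d - 1 = m(r-1) + epsilon with 0 <= epsilon < r-1.
d - 1 = 12 - 1 = 11
r - 1 = 6 - 1 = 5
11 = 2*5 + 1, so m = 2, epsilon = 1
pi(d, r) = m(m-1)(r-1)/2 + m*epsilon
= 2*1*5/2 + 2*1
= 10/2 + 2
= 5 + 2 = 7

7


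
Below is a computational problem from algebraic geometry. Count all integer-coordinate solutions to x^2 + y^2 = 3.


Systematically check integer values of x where x^2 <= 3.
For each valid x, check if 3 - x^2 is a perfect square.
Total integer solutions found: 0

0


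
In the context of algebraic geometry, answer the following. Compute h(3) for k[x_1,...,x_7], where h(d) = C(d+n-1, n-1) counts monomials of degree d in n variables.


The Hilbert function for the polynomial ring in 7 variables is:
h(d) = C(d+n-1, n-1)
h(3) = C(3+7-1, 7-1) = C(9, 6)
= 9! / (6! * 3!)
= 84

84


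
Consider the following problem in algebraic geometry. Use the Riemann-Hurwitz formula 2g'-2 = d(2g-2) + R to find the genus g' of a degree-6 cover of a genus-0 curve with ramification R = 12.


Riemann-Hurwitz formula: 2g' - 2 = d(2g - 2) + R
Given: d = 6, g = 0, R = 12
2g' - 2 = 6*(2*0 - 2) + 12
2g' - 2 = 6*(-2) + 12
2g' - 2 = -12 + 12 = 0
2g' = 2
g' = 1

1


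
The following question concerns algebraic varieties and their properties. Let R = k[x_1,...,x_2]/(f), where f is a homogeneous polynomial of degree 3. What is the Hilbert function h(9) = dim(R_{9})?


For R = k[x_1,...,x_n]/(f) with f homogeneous of degree e:
The Hilbert series is (1 - t^e)/(1 - t)^n.
So h(d) = C(d+n-1, n-1) - C(d-e+n-1, n-1) for d >= e.
With n=2, e=3, d=9:
C(9+2-1, 2-1) = C(10, 1) = 10
C(9-3+2-1, 2-1) = C(7, 1) = 7
h(9) = 10 - 7 = 3

3


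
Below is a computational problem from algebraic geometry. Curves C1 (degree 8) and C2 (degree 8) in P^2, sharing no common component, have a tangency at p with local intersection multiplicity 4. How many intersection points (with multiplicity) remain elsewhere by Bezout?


By Bezout's theorem, the total intersection number is d1 * d2.
Total = 8 * 8 = 64
Intersection multiplicity at p = 4
Remaining intersections = 64 - 4 = 60

60


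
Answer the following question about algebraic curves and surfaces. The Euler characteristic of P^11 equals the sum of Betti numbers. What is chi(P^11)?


The complex projective space P^11 has one cell in each even real dimension 0, 2, ..., 22.
The cohomology groups are H^{2k}(P^11) = Z for k = 0,...,11, and 0 otherwise.
Euler characteristic = sum of Betti numbers = 1 per even-dimensional cohomology group.
chi(P^11) = 11 + 1 = 12

12


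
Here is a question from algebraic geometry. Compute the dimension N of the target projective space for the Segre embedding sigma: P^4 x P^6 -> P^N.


The Segre embedding maps P^m x P^n into P^N via
all products of coordinates from each factor.
N = (m+1)(n+1) - 1
N = (4+1)(6+1) - 1
N = 5*7 - 1
N = 35 - 1 = 34

34


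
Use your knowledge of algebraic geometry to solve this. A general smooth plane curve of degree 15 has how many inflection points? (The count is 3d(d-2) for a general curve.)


For a general smooth plane curve C of degree d, the inflection points are
the intersection of C with its Hessian curve, which has degree 3(d-2).
By Bezout, the total intersection number is d * 3(d-2) = 15 * 39 = 585.
For a general curve every flex is ordinary, so each contributes
multiplicity 1 to C·Hess(C), and the number of distinct inflection
points is 3d(d-2).
Inflection points = 3*15*(15-2) = 3*15*13 = 585

585


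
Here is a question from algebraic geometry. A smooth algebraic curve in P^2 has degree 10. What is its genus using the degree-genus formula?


Using the genus formula for smooth plane curves:
g = (d-1)(d-2)/2
g = (10-1)(10-2)/2
g = 9*8/2
g = 72/2 = 36

36


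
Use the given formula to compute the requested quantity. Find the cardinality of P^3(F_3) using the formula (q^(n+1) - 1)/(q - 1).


P^3(F_3) has (q^(n+1) - 1)/(q - 1) points.
= 3^3 + 3^2 + 3^1 + 3^0
= 27 + 9 + 3 + 1
= 40

40


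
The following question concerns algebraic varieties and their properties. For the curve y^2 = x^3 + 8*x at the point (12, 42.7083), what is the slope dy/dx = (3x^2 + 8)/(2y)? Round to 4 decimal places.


Using implicit differentiation of y^2 = x^3 + 8*x:
2y * dy/dx = 3x^2 + 8
dy/dx = (3x^2 + 8)/(2y)
Numerator: 3*12^2 + 8 = 440
Denominator: 2*42.7083 = 85.4166
dy/dx = 440/85.4166 = 5.1512

5.1512


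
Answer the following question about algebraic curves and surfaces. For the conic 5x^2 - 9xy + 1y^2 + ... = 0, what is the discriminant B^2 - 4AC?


The discriminant of a conic Ax^2 + Bxy + Cy^2 + ... = 0 is B^2 - 4AC.
B^2 = (-9)^2 = 81
4AC = 4*5*1 = 20
Discriminant = 81 - 20 = 61

61


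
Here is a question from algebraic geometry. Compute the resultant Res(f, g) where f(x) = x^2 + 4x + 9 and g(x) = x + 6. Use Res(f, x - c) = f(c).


For Res(f, x - c), we evaluate f at x = c.
f(-6) = (-6)^2 + 4*(-6) + 9
= 36 - 24 + 9
= 12 + 9 = 21
Res(f, g) = 21

21


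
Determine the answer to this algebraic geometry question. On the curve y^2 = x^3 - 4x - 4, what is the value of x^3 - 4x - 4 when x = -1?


Compute x^3 - 4x - 4 at x = -1:
x^3 = (-1)^3 = -1
(-4)*x = (-4)*(-1) = 4
Sum: -1 + 4 - 4 = -1

-1


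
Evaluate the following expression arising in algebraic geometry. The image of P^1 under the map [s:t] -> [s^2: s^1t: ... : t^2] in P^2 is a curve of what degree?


The rational normal curve in P^2 is the image of P^1 under the 2-uple Veronese.
A general hyperplane in P^2 pulls back to a degree-2 form on P^1, which has 2 zeros,
so the curve meets a general hyperplane in 2 points. Degree = 2.

2


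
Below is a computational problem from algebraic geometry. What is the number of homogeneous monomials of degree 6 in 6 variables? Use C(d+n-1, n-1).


The number of degree-6 monomials in 6 variables is C(d+n-1, n-1).
= C(6+6-1, 6-1) = C(11, 5)
= 462

462


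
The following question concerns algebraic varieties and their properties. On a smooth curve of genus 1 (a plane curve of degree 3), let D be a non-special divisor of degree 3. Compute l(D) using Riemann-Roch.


First, compute the genus of a smooth plane curve of degree 3:
g = (d-1)(d-2)/2 = (3-1)(3-2)/2 = 1
For a non-special divisor D (i.e., h^1(D) = 0), Riemann-Roch gives:
l(D) = deg(D) - g + 1
Since deg(D) = 3 >= 2g - 1 = 1, D is non-special.
l(D) = 3 - 1 + 1 = 3

3


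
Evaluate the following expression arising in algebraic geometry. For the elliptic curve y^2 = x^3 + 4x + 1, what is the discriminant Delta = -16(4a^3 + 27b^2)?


Compute each component:
4a^3 = 4*4^3 = 4*64 = 256
27b^2 = 27*1^2 = 27*1 = 27
4a^3 + 27b^2 = 256 + 27 = 283
Delta = -16*283 = -4528

-4528


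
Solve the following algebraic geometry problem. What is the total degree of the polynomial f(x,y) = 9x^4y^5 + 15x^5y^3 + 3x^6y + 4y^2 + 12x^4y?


Examine each term for its total degree (sum of exponents).
  Term '9x^4y^5' has total degree 4+5 = 9.
  Term '15x^5y^3' has total degree 5+3 = 8.
  Term '3x^6y' has total degree 6+1 = 7.
  Term '4y^2' has total degree 0+2 = 2.
  Term '12x^4y' has total degree 4+1 = 5.
The maximum total degree among all terms is 9.

9


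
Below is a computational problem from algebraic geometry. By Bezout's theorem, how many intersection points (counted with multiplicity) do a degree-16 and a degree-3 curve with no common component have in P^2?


Bezout's theorem states the intersection count equals the product of degrees.
Intersection count = 16 * 3 = 48

48


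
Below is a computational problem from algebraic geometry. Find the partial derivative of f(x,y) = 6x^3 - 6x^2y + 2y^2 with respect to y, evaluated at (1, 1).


df/dy = (-6)*x^2 + 2*2*y^1
At (1,1): (-6)*1^2 + 2*2*1^1
= -6 + 4
= -2

-2


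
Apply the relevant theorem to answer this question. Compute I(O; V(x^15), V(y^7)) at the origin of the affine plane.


The intersection multiplicity of V(x^a) and V(y^b) at the origin is:
I(O; V(x^15), V(y^7)) = dim_k(k[x,y]/(x^15, y^7))
A basis for k[x,y]/(x^15, y^7) is the set of monomials x^i * y^j
where 0 <= i < 15 and 0 <= j < 7.
The number of such monomials is 15 * 7 = 105

105


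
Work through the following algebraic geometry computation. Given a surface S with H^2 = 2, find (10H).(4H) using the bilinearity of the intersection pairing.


Using bilinearity of the intersection pairing on a surface S:
(aH).(bH) = ab * (H.H)
We have H^2 = 2.
D.E = (10H).(4H) = 10*4*2
= 40*2
= 80

80


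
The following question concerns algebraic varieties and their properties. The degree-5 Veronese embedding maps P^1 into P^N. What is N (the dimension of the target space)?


The Veronese embedding v_d: P^n -> P^N maps each point to all
degree-d monomials in n+1 homogeneous coordinates.
N = C(n+d, d) - 1
N = C(1+5, 5) - 1
N = C(6, 5) - 1
C(6, 5) = 6
N = 6 - 1 = 5

5


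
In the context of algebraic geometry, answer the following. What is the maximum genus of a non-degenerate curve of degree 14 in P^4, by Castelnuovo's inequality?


Castelnuovo's bound: write d - 1 = m(r-1) + epsilon with 0 <= epsilon < r-1.
d - 1 = 14 - 1 = 13
r - 1 = 4 - 1 = 3
13 = 4*3 + 1, so m = 4, epsilon = 1
pi(d, r) = m(m-1)(r-1)/2 + m*epsilon
= 4*3*3/2 + 4*1
= 36/2 + 4
= 18 + 4 = 22

22


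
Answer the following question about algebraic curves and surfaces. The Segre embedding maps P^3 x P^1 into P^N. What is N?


The Segre embedding maps P^m x P^n into P^N via
all products of coordinates from each factor.
N = (m+1)(n+1) - 1
N = (3+1)(1+1) - 1
N = 4*2 - 1
N = 8 - 1 = 7

7


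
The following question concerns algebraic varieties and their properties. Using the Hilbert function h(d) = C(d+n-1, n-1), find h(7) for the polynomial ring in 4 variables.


The Hilbert function for the polynomial ring in 4 variables is:
h(d) = C(d+n-1, n-1)
h(7) = C(7+4-1, 4-1) = C(10, 3)
= 10! / (3! * 7!)
= 120

120


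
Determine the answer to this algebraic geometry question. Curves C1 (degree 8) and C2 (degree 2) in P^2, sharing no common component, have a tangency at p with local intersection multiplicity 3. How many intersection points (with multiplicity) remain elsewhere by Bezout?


By Bezout's theorem, the total intersection number is d1 * d2.
Total = 8 * 2 = 16
Intersection multiplicity at p = 3
Remaining intersections = 16 - 3 = 13

13


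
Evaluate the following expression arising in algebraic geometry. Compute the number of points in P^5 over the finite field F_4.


P^5(F_4) has (q^(n+1) - 1)/(q - 1) points.
= 4^5 + 4^4 + 4^3 + 4^2 + 4^1 + 4^0
= 1024 + 256 + 64 + 16 + 4 + 1
= 1365

1365


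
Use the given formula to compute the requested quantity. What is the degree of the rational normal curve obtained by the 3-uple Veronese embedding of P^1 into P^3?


The rational normal curve in P^3 is the image of P^1 under the 3-uple Veronese.
A general hyperplane in P^3 pulls back to a degree-3 form on P^1, which has 3 zeros,
so the curve meets a general hyperplane in 3 points. Degree = 3.

3


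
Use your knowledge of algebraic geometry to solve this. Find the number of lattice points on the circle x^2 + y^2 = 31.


Systematically check integer values of x where x^2 <= 31.
For each valid x, check if 31 - x^2 is a perfect square.
Total integer solutions found: 0

0


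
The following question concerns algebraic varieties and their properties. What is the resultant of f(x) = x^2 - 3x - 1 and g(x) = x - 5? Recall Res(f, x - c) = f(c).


For Res(f, x - c), we evaluate f at x = c.
f(5) = 5^2 - 3*5 - 1
= 25 - 15 - 1
= 10 - 1 = 9
Res(f, g) = 9

9


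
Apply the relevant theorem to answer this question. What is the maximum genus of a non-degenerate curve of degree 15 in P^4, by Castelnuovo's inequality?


Castelnuovo's bound: write d - 1 = m(r-1) + epsilon with 0 <= epsilon < r-1.
d - 1 = 15 - 1 = 14
r - 1 = 4 - 1 = 3
14 = 4*3 + 2, so m = 4, epsilon = 2
pi(d, r) = m(m-1)(r-1)/2 + m*epsilon
= 4*3*3/2 + 4*2
= 36/2 + 8
= 18 + 8 = 26

26


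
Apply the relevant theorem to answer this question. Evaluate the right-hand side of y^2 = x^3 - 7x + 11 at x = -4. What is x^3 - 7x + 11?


Compute x^3 - 7x + 11 at x = -4:
x^3 = (-4)^3 = -64
(-7)*x = (-7)*(-4) = 28
Sum: -64 + 28 + 11 = -25

-25


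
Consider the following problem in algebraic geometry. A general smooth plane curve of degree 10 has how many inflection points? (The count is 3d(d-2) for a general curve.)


For a general smooth plane curve C of degree d, the inflection points are
the intersection of C with its Hessian curve, which has degree 3(d-2).
By Bezout, the total intersection number is d * 3(d-2) = 10 * 24 = 240.
For a general curve every flex is ordinary, so each contributes
multiplicity 1 to C·Hess(C), and the number of distinct inflection
points is 3d(d-2).
Inflection points = 3*10*(10-2) = 3*10*8 = 240

240
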